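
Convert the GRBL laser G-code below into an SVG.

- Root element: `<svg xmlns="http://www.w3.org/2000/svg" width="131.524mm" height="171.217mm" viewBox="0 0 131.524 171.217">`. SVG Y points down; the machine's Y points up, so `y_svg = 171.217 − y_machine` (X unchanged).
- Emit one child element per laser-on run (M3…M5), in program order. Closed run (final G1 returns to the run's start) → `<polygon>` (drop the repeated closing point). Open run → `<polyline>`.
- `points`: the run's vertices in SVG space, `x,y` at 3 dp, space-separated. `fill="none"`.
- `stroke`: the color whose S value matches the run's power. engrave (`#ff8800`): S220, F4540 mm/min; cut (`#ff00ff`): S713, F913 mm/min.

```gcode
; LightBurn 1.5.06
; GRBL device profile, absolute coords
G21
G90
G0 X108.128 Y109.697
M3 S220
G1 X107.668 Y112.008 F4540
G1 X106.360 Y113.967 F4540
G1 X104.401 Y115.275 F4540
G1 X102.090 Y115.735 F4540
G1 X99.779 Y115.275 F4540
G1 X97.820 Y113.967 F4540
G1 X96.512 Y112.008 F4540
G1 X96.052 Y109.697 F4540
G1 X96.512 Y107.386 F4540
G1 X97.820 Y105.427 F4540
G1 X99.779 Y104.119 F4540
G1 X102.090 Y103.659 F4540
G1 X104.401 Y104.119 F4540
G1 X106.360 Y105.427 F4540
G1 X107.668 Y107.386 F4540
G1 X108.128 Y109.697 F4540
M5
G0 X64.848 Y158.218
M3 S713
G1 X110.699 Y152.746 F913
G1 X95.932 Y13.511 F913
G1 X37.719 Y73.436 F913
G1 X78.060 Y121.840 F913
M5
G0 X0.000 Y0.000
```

Machine Y-up, SVG Y-down with viewBox height 171.217, so y_svg = 171.217 − y_machine; X carries over.

Run 1: power S220 maps to stroke `#ff8800` (engrave). The run returns to its start, so emit a `<polygon>` with points (Y-flipped): 108.128,61.520 107.668,59.209 106.360,57.250 104.401,55.942 102.090,55.482 99.779,55.942 97.820,57.250 96.512,59.209 96.052,61.520 96.512,63.831 97.820,65.790 99.779,67.098 102.090,67.558 104.401,67.098 106.360,65.790 107.668,63.831.

Run 2: power S713 maps to stroke `#ff00ff` (cut). The run is open, so emit a `<polyline>` with points (Y-flipped): 64.848,12.999 110.699,18.471 95.932,157.706 37.719,97.781 78.060,49.377.

<svg xmlns="http://www.w3.org/2000/svg" width="131.524mm" height="171.217mm" viewBox="0 0 131.524 171.217">
  <polygon points="108.128,61.520 107.668,59.209 106.360,57.250 104.401,55.942 102.090,55.482 99.779,55.942 97.820,57.250 96.512,59.209 96.052,61.520 96.512,63.831 97.820,65.790 99.779,67.098 102.090,67.558 104.401,67.098 106.360,65.790 107.668,63.831" fill="none" stroke="#ff8800"/>
  <polyline points="64.848,12.999 110.699,18.471 95.932,157.706 37.719,97.781 78.060,49.377" fill="none" stroke="#ff00ff"/>
</svg>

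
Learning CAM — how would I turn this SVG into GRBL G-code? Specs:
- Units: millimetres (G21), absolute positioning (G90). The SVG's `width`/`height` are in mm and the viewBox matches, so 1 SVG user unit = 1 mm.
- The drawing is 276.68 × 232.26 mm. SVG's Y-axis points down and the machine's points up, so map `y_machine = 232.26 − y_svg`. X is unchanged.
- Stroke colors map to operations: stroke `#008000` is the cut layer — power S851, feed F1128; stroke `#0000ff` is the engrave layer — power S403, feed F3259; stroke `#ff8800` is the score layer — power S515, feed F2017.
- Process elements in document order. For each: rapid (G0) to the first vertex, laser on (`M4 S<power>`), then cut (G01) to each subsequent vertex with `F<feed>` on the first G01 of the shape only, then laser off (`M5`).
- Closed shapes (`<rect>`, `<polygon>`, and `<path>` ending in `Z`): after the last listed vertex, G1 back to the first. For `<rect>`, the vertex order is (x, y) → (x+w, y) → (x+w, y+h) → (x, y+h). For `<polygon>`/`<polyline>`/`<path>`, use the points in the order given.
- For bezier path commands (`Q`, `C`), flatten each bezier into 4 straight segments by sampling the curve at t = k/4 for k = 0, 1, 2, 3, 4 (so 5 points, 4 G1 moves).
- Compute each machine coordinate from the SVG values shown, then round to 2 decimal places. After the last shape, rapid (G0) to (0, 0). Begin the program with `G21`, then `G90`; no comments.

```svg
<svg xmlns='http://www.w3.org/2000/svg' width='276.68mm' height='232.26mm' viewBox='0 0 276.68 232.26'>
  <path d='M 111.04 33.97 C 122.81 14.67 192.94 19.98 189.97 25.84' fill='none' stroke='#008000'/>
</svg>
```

G21
G90
G0 X111.04 Y198.29
M4 S851
G01 X128.76 Y208.53 F1128
G01 X156.03 Y211.79
G01 X180.55 Y210.34
G01 X189.97 Y206.42
M5
G0 X0.00 Y0.00

Since the viewBox matches the mm dimensions, user units are millimetres directly. The only transform is the Y-flip y_m = 232.26 − y_svg.

Shape 1 is a cubic bezier drawn with `<path>`. Its stroke #008000 means cut at S851, F1128. After flipping Y the toolpath is (111.04,198.29) → (128.76,208.53) → (156.03,211.79) → (180.55,210.34) → (189.97,206.42).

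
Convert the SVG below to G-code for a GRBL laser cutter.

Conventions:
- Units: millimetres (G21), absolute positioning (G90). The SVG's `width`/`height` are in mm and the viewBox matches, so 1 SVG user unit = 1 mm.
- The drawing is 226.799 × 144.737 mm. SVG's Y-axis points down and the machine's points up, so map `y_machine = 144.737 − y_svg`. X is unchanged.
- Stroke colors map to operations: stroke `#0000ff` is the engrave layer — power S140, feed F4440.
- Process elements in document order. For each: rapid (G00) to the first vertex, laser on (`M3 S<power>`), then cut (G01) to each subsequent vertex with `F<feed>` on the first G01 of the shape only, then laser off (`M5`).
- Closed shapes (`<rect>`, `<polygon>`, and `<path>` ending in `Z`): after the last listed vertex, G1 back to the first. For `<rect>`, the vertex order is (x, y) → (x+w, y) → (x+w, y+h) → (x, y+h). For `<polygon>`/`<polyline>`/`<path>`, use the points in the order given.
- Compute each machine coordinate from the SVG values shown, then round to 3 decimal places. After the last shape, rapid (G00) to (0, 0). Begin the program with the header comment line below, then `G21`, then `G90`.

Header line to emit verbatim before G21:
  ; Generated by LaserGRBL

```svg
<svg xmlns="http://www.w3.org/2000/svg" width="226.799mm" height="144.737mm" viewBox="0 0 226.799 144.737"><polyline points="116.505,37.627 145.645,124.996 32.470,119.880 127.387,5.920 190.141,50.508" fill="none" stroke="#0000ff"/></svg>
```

; Generated by LaserGRBL
G21
G90
G00 X116.505 Y107.110
M3 S140
G01 X145.645 Y19.741 F4440
G01 X32.470 Y24.857
G01 X127.387 Y138.817
G01 X190.141 Y94.229
M5
G00 X0.000 Y0.000

Since the viewBox matches the mm dimensions, user units are millimetres directly. The only transform is the Y-flip y_m = 144.737 − y_svg.

Shape 1 is a open polyline drawn with `<polyline>`. Its stroke #0000ff means engrave at S140, F4440. After flipping Y the toolpath is (116.505,107.110) → (145.645,19.741) → (32.470,24.857) → (127.387,138.817) → (190.141,94.229).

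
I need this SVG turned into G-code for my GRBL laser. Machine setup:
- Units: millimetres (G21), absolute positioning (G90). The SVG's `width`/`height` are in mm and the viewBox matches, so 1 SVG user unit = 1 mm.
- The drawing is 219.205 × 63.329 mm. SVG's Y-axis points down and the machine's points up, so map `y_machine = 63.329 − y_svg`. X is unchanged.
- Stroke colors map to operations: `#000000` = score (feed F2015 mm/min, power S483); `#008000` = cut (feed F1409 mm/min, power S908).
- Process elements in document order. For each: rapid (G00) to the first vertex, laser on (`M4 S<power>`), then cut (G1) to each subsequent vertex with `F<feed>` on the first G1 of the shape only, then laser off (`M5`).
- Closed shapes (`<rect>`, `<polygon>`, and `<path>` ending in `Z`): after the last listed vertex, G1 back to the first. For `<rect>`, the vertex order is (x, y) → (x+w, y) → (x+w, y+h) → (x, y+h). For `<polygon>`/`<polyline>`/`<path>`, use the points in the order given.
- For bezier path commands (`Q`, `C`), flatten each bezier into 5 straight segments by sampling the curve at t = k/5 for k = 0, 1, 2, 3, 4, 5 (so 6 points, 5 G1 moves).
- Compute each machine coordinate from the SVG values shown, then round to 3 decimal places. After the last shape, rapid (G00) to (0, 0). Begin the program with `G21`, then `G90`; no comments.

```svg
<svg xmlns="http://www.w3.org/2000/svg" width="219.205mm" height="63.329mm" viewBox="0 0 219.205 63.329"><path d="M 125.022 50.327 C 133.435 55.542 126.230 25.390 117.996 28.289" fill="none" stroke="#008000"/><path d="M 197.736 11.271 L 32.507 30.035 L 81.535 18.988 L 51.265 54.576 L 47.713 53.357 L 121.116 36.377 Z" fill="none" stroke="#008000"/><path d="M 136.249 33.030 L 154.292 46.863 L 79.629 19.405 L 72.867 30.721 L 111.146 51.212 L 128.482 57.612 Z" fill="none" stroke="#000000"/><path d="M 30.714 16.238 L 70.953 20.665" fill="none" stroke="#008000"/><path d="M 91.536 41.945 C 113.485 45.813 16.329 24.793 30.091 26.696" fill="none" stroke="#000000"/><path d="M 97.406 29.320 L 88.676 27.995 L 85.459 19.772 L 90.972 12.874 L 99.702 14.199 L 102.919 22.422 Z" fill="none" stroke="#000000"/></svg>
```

1 u = 1 mm; y_m = 63.329 − y.

[1] `<path>` cubic bezier, #008000→cut S908 F1409: (125.022,13.002) → (128.312,13.570) → (128.555,19.341) → (126.449,27.033) → (122.696,33.361) → (117.996,35.040)

[2] `<path>` closed polygon, #008000→cut S908 F1409: (197.736,52.058) → (32.507,33.294) → (81.535,44.341) → (51.265,8.753) → (47.713,9.972) → (121.116,26.952) → (197.736,52.058) (closed)

[3] `<path>` closed polygon, #000000→score S483 F2015: (136.249,30.299) → (154.292,16.466) → (79.629,43.924) → (72.867,32.608) → (111.146,12.117) → (128.482,5.717) → (136.249,30.299) (closed)

[4] `<path>` line segment, #008000→cut S908 F1409: (30.714,47.091) → (70.953,42.664)

[5] `<path>` cubic bezier, #000000→score S483 F2015: (91.536,21.384) → (92.253,21.667) → (75.426,25.629) → (52.096,30.973) → (33.304,35.407) → (30.091,36.633)

[6] `<path>` regular polygon, #000000→score S483 F2015: (97.406,34.009) → (88.676,35.334) → (85.459,43.557) → (90.972,50.455) → (99.702,49.130) → (102.919,40.907) → (97.406,34.009) (closed)

G21
G90
G00 X125.022 Y13.002
M4 S908
G1 X128.312 Y13.570 F1409
G1 X128.555 Y19.341
G1 X126.449 Y27.033
G1 X122.696 Y33.361
G1 X117.996 Y35.040
M5
G00 X197.736 Y52.058
M4 S908
G1 X32.507 Y33.294 F1409
G1 X81.535 Y44.341
G1 X51.265 Y8.753
G1 X47.713 Y9.972
G1 X121.116 Y26.952
G1 X197.736 Y52.058
M5
G00 X136.249 Y30.299
M4 S483
G1 X154.292 Y16.466 F2015
G1 X79.629 Y43.924
G1 X72.867 Y32.608
G1 X111.146 Y12.117
G1 X128.482 Y5.717
G1 X136.249 Y30.299
M5
G00 X30.714 Y47.091
M4 S908
G1 X70.953 Y42.664 F1409
M5
G00 X91.536 Y21.384
M4 S483
G1 X92.253 Y21.667 F2015
G1 X75.426 Y25.629
G1 X52.096 Y30.973
G1 X33.304 Y35.407
G1 X30.091 Y36.633
M5
G00 X97.406 Y34.009
M4 S483
G1 X88.676 Y35.334 F2015
G1 X85.459 Y43.557
G1 X90.972 Y50.455
G1 X99.702 Y49.130
G1 X102.919 Y40.907
G1 X97.406 Y34.009
M5
G00 X0.000 Y0.000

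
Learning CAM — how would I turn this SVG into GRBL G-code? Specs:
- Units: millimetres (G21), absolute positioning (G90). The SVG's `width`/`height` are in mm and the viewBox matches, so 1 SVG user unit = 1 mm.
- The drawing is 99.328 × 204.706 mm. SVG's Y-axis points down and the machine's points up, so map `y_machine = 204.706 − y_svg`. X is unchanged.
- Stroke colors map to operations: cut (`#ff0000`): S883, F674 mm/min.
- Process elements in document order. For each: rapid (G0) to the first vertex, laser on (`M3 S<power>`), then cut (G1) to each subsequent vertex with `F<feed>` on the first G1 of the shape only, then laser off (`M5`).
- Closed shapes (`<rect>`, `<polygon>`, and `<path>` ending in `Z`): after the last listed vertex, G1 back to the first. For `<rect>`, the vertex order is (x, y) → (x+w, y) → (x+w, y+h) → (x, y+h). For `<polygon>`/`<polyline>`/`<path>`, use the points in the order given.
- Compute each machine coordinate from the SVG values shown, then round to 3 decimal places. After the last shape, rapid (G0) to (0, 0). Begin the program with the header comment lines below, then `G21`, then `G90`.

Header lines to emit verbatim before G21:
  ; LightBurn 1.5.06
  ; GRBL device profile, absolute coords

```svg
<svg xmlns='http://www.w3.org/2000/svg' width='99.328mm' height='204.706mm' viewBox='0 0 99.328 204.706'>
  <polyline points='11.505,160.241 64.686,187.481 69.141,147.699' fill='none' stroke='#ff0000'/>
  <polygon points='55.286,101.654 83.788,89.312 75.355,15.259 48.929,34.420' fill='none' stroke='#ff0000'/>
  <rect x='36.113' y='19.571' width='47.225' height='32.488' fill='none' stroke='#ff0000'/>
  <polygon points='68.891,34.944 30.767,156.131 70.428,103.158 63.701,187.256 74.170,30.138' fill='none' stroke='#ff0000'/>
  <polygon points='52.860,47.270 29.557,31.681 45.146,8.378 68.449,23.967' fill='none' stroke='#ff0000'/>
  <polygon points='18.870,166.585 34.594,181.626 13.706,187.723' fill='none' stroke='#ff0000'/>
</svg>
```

; LightBurn 1.5.06
; GRBL device profile, absolute coords
G21
G90
G0 X11.505 Y44.465
M3 S883
G1 X64.686 Y17.225 F674
G1 X69.141 Y57.007
M5
G0 X55.286 Y103.052
M3 S883
G1 X83.788 Y115.394 F674
G1 X75.355 Y189.447
G1 X48.929 Y170.286
G1 X55.286 Y103.052
M5
G0 X36.113 Y185.135
M3 S883
G1 X83.338 Y185.135 F674
G1 X83.338 Y152.647
G1 X36.113 Y152.647
G1 X36.113 Y185.135
M5
G0 X68.891 Y169.762
M3 S883
G1 X30.767 Y48.575 F674
G1 X70.428 Y101.548
G1 X63.701 Y17.450
G1 X74.170 Y174.568
G1 X68.891 Y169.762
M5
G0 X52.860 Y157.436
M3 S883
G1 X29.557 Y173.025 F674
G1 X45.146 Y196.328
G1 X68.449 Y180.739
G1 X52.860 Y157.436
M5
G0 X18.870 Y38.121
M3 S883
G1 X34.594 Y23.080 F674
G1 X13.706 Y16.983
G1 X18.870 Y38.121
M5
G0 X0.000 Y0.000

viewBox `0 0 99.328 204.706` with mm width/height → 1 unit = 1 mm. Flip: y_m = 204.706 − y_svg.

**Shape 1** — `<polyline>` open polyline, stroke `#ff0000` → cut (S883, F674). Machine vertices: (11.505,44.465) → (64.686,17.225) → (69.141,57.007). Open path.

**Shape 2** — `<polygon>` closed polygon, stroke `#ff0000` → cut (S883, F674). Machine vertices: (55.286,103.052) → (83.788,115.394) → (75.355,189.447) → (48.929,170.286) → (55.286,103.052). Closed: final G1 returns to the first vertex.

**Shape 3** — `<rect>` rectangle, stroke `#ff0000` → cut (S883, F674). Machine vertices: (36.113,185.135) → (83.338,185.135) → (83.338,152.647) → (36.113,152.647) → (36.113,185.135). Closed: final G1 returns to the first vertex.

**Shape 4** — `<polygon>` closed polygon, stroke `#ff0000` → cut (S883, F674). Machine vertices: (68.891,169.762) → (30.767,48.575) → (70.428,101.548) → (63.701,17.450) → (74.170,174.568) → (68.891,169.762). Closed: final G1 returns to the first vertex.

**Shape 5** — `<polygon>` regular polygon, stroke `#ff0000` → cut (S883, F674). Machine vertices: (52.860,157.436) → (29.557,173.025) → (45.146,196.328) → (68.449,180.739) → (52.860,157.436). Closed: final G1 returns to the first vertex.

**Shape 6** — `<polygon>` regular polygon, stroke `#ff0000` → cut (S883, F674). Machine vertices: (18.870,38.121) → (34.594,23.080) → (13.706,16.983) → (18.870,38.121). Closed: final G1 returns to the first vertex.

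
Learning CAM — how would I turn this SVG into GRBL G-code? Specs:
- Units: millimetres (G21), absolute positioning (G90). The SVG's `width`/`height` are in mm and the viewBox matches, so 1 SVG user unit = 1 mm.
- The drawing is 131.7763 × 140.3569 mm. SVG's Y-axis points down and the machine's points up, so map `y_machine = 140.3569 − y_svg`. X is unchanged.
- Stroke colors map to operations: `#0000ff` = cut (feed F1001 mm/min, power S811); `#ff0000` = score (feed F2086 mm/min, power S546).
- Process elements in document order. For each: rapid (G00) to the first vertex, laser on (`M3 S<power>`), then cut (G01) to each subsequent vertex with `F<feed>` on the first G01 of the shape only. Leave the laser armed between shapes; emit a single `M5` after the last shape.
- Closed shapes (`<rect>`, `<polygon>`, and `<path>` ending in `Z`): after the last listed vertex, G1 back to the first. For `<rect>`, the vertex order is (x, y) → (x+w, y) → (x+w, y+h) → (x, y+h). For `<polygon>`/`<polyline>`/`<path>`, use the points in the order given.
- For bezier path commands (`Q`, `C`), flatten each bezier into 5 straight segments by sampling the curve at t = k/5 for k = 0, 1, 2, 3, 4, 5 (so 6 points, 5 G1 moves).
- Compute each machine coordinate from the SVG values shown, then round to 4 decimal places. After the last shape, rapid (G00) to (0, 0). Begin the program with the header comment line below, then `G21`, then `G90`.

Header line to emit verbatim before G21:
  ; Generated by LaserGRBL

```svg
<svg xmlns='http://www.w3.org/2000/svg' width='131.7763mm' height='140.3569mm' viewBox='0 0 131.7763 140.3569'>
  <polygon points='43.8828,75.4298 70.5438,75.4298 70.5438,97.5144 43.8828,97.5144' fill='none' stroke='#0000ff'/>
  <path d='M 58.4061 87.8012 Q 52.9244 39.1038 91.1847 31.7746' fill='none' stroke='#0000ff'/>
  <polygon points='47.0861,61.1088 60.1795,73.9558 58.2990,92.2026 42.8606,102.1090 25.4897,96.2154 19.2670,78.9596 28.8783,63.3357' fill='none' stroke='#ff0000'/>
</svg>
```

Since the viewBox matches the mm dimensions, user units are millimetres directly. The only transform is the Y-flip y_m = 140.3569 − y_svg.

Shape 1 is a rectangle drawn with `<polygon>`. Its stroke #0000ff means cut at S811, F1001. After flipping Y the toolpath is (43.8828,64.9271) → (70.5438,64.9271) → (70.5438,42.8425) → (43.8828,42.8425) → (43.8828,64.9271), returning to the start.

Shape 2 is a quadratic bezier drawn with `<path>`. Its stroke #0000ff means cut at S811, F1001. After flipping Y the toolpath is (58.4061,52.5557) → (57.9631,70.3799) → (61.0195,84.8947) → (67.5752,96.1000) → (77.6303,103.9959) → (91.1847,108.5823).

Shape 3 is a regular polygon drawn with `<polygon>`. Its stroke #ff0000 means score at S546, F2086. After flipping Y the toolpath is (47.0861,79.2481) → (60.1795,66.4011) → (58.2990,48.1543) → (42.8606,38.2479) → (25.4897,44.1415) → (19.2670,61.3973) → (28.8783,77.0212) → (47.0861,79.2481), returning to the start.

; Generated by LaserGRBL
G21
G90
G00 X43.8828 Y64.9271
M3 S811
G01 X70.5438 Y64.9271 F1001
G01 X70.5438 Y42.8425
G01 X43.8828 Y42.8425
G01 X43.8828 Y64.9271
G00 X58.4061 Y52.5557
M3 S811
G01 X57.9631 Y70.3799 F1001
G01 X61.0195 Y84.8947
G01 X67.5752 Y96.1000
G01 X77.6303 Y103.9959
G01 X91.1847 Y108.5823
G00 X47.0861 Y79.2481
M3 S546
G01 X60.1795 Y66.4011 F2086
G01 X58.2990 Y48.1543
G01 X42.8606 Y38.2479
G01 X25.4897 Y44.1415
G01 X19.2670 Y61.3973
G01 X28.8783 Y77.0212
G01 X47.0861 Y79.2481
M5
G00 X0.0000 Y0.0000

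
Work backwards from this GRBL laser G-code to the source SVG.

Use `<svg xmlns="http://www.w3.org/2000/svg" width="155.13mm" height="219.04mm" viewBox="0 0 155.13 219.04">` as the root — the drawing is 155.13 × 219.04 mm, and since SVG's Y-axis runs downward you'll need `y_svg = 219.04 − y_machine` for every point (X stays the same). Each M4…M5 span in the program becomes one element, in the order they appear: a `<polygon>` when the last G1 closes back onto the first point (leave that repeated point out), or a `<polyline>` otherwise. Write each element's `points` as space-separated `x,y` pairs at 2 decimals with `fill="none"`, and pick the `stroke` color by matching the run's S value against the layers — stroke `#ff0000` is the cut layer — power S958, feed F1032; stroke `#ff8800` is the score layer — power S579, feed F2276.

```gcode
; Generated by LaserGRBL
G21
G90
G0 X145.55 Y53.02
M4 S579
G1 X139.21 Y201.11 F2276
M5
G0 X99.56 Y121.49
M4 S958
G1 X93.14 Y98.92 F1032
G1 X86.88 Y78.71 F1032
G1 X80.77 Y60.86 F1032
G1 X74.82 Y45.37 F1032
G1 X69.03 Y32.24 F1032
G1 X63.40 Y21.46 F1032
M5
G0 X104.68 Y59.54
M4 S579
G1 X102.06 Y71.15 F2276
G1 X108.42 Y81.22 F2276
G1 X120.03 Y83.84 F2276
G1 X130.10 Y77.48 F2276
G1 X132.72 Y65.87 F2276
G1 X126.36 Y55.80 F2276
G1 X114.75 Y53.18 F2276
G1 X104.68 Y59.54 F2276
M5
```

y_svg = 219.04 − y_m.

[1] S579→`#ff8800` (score); open run; points: 145.55,166.02 139.21,17.93

[2] S958→`#ff0000` (cut); open run; points: 99.56,97.55 93.14,120.12 86.88,140.33 80.77,158.18 74.82,173.67 69.03,186.80 63.40,197.58

[3] S579→`#ff8800` (score); closed run; points: 104.68,159.50 102.06,147.89 108.42,137.82 120.03,135.20 130.10,141.56 132.72,153.17 126.36,163.24 114.75,165.86

<svg xmlns="http://www.w3.org/2000/svg" width="155.13mm" height="219.04mm" viewBox="0 0 155.13 219.04">
  <polyline points="145.55,166.02 139.21,17.93" fill="none" stroke="#ff8800"/>
  <polyline points="99.56,97.55 93.14,120.12 86.88,140.33 80.77,158.18 74.82,173.67 69.03,186.80 63.40,197.58" fill="none" stroke="#ff0000"/>
  <polygon points="104.68,159.50 102.06,147.89 108.42,137.82 120.03,135.20 130.10,141.56 132.72,153.17 126.36,163.24 114.75,165.86" fill="none" stroke="#ff8800"/>
</svg>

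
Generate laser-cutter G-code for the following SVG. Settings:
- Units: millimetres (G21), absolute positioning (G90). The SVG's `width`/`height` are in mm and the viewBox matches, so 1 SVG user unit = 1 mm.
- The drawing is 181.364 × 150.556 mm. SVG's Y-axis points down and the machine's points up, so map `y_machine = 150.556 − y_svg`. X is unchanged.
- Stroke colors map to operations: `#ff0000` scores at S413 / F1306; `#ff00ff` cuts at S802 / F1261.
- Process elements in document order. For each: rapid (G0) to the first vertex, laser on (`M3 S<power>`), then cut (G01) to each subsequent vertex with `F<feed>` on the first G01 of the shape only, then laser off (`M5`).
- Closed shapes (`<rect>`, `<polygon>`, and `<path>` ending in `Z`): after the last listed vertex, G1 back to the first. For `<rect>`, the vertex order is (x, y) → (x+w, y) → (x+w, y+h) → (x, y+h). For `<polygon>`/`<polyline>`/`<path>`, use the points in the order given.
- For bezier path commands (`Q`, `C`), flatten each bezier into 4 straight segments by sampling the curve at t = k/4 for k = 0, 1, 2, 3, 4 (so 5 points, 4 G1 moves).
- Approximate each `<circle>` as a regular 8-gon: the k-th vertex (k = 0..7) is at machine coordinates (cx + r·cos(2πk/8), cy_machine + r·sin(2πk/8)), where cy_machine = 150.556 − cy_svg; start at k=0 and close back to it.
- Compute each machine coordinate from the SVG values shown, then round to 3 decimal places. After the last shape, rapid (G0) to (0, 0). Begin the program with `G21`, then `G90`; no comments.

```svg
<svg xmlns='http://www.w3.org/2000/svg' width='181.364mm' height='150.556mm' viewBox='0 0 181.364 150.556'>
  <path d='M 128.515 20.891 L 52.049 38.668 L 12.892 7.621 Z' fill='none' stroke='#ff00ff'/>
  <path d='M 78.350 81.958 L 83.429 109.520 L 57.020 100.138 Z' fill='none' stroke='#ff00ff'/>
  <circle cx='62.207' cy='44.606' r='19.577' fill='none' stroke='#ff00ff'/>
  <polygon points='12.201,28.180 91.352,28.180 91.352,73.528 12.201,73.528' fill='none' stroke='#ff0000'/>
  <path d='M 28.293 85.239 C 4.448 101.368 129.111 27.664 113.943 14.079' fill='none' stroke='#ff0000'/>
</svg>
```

1 u = 1 mm; y_m = 150.556 − y.

[1] `<path>` closed polygon, #ff00ff→cut S802 F1261: (128.515,129.665) → (52.049,111.888) → (12.892,142.935) → (128.515,129.665) (closed)

[2] `<path>` regular polygon, #ff00ff→cut S802 F1261: (78.350,68.598) → (83.429,41.036) → (57.020,50.418) → (78.350,68.598) (closed)

[3] `<circle>` circle, #ff00ff→cut S802 F1261: (81.784,105.950) → (76.050,119.793) → (62.207,125.527) → (48.364,119.793) → (42.630,105.950) → (48.364,92.107) → (62.207,86.373) → (76.050,92.107) → (81.784,105.950) (closed)

[4] `<polygon>` rectangle, #ff0000→score S413 F1306: (12.201,122.376) → (91.352,122.376) → (91.352,77.028) → (12.201,77.028) → (12.201,122.376) (closed)

[5] `<path>` cubic bezier, #ff0000→score S413 F1306: (28.293,65.317) → (33.749,67.721) → (67.864,89.754) → (103.606,117.359) → (113.943,136.477)

G21
G90
G0 X128.515 Y129.665
M3 S802
G01 X52.049 Y111.888 F1261
G01 X12.892 Y142.935
G01 X128.515 Y129.665
M5
G0 X78.350 Y68.598
M3 S802
G01 X83.429 Y41.036 F1261
G01 X57.020 Y50.418
G01 X78.350 Y68.598
M5
G0 X81.784 Y105.950
M3 S802
G01 X76.050 Y119.793 F1261
G01 X62.207 Y125.527
G01 X48.364 Y119.793
G01 X42.630 Y105.950
G01 X48.364 Y92.107
G01 X62.207 Y86.373
G01 X76.050 Y92.107
G01 X81.784 Y105.950
M5
G0 X12.201 Y122.376
M3 S413
G01 X91.352 Y122.376 F1306
G01 X91.352 Y77.028
G01 X12.201 Y77.028
G01 X12.201 Y122.376
M5
G0 X28.293 Y65.317
M3 S413
G01 X33.749 Y67.721 F1306
G01 X67.864 Y89.754
G01 X103.606 Y117.359
G01 X113.943 Y136.477
M5
G0 X0.000 Y0.000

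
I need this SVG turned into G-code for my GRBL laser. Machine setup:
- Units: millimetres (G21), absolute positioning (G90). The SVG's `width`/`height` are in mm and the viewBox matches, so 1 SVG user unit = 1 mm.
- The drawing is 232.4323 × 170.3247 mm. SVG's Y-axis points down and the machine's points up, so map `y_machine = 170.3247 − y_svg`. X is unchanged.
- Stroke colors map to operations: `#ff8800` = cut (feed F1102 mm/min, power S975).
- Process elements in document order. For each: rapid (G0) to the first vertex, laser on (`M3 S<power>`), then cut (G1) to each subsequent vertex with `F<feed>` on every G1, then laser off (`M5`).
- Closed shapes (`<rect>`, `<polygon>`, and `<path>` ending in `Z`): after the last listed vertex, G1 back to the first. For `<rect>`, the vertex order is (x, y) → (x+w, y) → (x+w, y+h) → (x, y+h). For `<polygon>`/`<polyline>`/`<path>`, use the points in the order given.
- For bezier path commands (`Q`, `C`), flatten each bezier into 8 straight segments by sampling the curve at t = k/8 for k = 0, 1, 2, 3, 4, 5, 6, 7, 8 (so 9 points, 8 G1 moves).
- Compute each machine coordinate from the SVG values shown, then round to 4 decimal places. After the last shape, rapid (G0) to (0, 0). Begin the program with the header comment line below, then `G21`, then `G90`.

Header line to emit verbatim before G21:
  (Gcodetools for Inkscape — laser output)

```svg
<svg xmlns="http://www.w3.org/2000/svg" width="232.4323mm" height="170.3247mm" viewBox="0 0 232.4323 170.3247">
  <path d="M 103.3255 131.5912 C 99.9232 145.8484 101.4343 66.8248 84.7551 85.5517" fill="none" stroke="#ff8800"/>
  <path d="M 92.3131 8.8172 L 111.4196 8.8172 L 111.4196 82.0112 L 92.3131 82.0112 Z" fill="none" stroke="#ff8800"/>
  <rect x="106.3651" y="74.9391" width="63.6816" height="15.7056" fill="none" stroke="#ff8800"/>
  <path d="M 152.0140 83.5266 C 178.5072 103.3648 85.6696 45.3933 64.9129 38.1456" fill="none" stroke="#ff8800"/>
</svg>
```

viewBox `0 0 232.4323 170.3247` with mm width/height → 1 unit = 1 mm. Flip: y_m = 170.3247 − y_svg.

**Shape 1** — `<path>` cubic bezier, stroke `#ff8800` → cut (S975, F1102). Control points (SVG): P0=(103.3255,131.5912), P1=(99.9232,145.8484), P2=(101.4343,66.8248), P3=(84.7551,85.5517); sampled at t=k/8. Machine vertices: (103.3255,38.7335) → (102.2348,37.3865) → (101.3340,42.5459) → (100.3524,51.9731) → (99.0191,63.4294) → (97.0635,74.6762) → (94.2148,83.4748) → (90.2023,87.5866) → (84.7551,84.7730). Open path.

**Shape 2** — `<path>` rectangle, stroke `#ff8800` → cut (S975, F1102). Machine vertices: (92.3131,161.5075) → (111.4196,161.5075) → (111.4196,88.3135) → (92.3131,88.3135) → (92.3131,161.5075). Closed: final G1 returns to the first vertex.

**Shape 3** — `<rect>` rectangle, stroke `#ff8800` → cut (S975, F1102). Machine vertices: (106.3651,95.3856) → (170.0467,95.3856) → (170.0467,79.6800) → (106.3651,79.6800) → (106.3651,95.3856). Closed: final G1 returns to the first vertex.

**Shape 4** — `<path>` cubic bezier, stroke `#ff8800` → cut (S975, F1102). Control points (SVG): P0=(152.0140,83.5266), P1=(178.5072,103.3648), P2=(85.6696,45.3933), P3=(64.9129,38.1456); sampled at t=k/8. Machine vertices: (152.0140,86.7981) → (156.7292,82.7551) → (152.5002,84.5004) → (141.5701,90.5280) → (126.1822,99.3314) → (108.5793,109.4045) → (91.0048,119.2409) → (75.7016,127.3346) → (64.9129,132.1791). Open path.

(Gcodetools for Inkscape — laser output)
G21
G90
G0 X103.3255 Y38.7335
M3 S975
G1 X102.2348 Y37.3865 F1102
G1 X101.3340 Y42.5459 F1102
G1 X100.3524 Y51.9731 F1102
G1 X99.0191 Y63.4294 F1102
G1 X97.0635 Y74.6762 F1102
G1 X94.2148 Y83.4748 F1102
G1 X90.2023 Y87.5866 F1102
G1 X84.7551 Y84.7730 F1102
M5
G0 X92.3131 Y161.5075
M3 S975
G1 X111.4196 Y161.5075 F1102
G1 X111.4196 Y88.3135 F1102
G1 X92.3131 Y88.3135 F1102
G1 X92.3131 Y161.5075 F1102
M5
G0 X106.3651 Y95.3856
M3 S975
G1 X170.0467 Y95.3856 F1102
G1 X170.0467 Y79.6800 F1102
G1 X106.3651 Y79.6800 F1102
G1 X106.3651 Y95.3856 F1102
M5
G0 X152.0140 Y86.7981
M3 S975
G1 X156.7292 Y82.7551 F1102
G1 X152.5002 Y84.5004 F1102
G1 X141.5701 Y90.5280 F1102
G1 X126.1822 Y99.3314 F1102
G1 X108.5793 Y109.4045 F1102
G1 X91.0048 Y119.2409 F1102
G1 X75.7016 Y127.3346 F1102
G1 X64.9129 Y132.1791 F1102
M5
G0 X0.0000 Y0.0000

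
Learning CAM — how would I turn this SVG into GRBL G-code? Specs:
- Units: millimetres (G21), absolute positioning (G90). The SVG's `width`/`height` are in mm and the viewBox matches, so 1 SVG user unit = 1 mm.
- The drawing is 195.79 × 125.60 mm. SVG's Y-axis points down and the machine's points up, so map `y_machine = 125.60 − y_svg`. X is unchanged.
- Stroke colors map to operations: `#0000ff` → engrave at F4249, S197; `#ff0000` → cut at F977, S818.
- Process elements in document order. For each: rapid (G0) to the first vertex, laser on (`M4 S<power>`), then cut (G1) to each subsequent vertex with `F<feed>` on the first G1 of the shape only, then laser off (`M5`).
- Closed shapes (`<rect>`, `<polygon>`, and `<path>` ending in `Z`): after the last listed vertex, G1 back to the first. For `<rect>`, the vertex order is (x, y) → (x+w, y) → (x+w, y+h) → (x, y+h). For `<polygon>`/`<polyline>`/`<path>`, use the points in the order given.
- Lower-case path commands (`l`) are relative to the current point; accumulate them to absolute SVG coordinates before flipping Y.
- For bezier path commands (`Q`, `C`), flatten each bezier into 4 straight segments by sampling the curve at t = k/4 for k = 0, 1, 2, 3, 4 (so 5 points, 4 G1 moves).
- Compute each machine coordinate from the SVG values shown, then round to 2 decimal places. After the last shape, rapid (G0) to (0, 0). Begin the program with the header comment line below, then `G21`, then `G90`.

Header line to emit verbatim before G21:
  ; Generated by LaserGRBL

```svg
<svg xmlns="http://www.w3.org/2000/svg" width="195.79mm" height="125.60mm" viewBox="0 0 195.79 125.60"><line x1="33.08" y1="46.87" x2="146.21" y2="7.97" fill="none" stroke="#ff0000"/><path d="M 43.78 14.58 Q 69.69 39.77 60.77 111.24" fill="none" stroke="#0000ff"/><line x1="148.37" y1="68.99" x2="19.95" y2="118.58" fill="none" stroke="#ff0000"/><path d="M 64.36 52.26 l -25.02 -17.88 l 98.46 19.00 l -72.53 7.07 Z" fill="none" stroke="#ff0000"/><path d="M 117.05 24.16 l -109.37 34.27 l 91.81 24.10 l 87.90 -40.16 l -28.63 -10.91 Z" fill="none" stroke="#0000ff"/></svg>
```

Since the viewBox matches the mm dimensions, user units are millimetres directly. The only transform is the Y-flip y_m = 125.60 − y_svg.

Shape 1 is a line segment drawn with `<line>`. Its stroke #ff0000 means cut at S818, F977. After flipping Y the toolpath is (33.08,78.73) → (146.21,117.63).

Shape 2 is a quadratic bezier drawn with `<path>`. Its stroke #0000ff means engrave at S197, F4249. After flipping Y the toolpath is (43.78,111.02) → (54.56,95.53) → (60.98,74.26) → (63.05,47.20) → (60.77,14.36).

Shape 3 is a line segment drawn with `<line>`. Its stroke #ff0000 means cut at S818, F977. After flipping Y the toolpath is (148.37,56.61) → (19.95,7.02).

Shape 4 is a closed polygon drawn with `<path>`. Its stroke #ff0000 means cut at S818, F977. After flipping Y the toolpath is (64.36,73.34) → (39.34,91.22) → (137.80,72.22) → (65.27,65.15) → (64.36,73.34), returning to the start.

Shape 5 is a closed polygon drawn with `<path>`. Its stroke #0000ff means engrave at S197, F4249. After flipping Y the toolpath is (117.05,101.44) → (7.68,67.17) → (99.49,43.07) → (187.39,83.23) → (158.76,94.14) → (117.05,101.44), returning to the start.

; Generated by LaserGRBL
G21
G90
G0 X33.08 Y78.73
M4 S818
G1 X146.21 Y117.63 F977
M5
G0 X43.78 Y111.02
M4 S197
G1 X54.56 Y95.53 F4249
G1 X60.98 Y74.26
G1 X63.05 Y47.20
G1 X60.77 Y14.36
M5
G0 X148.37 Y56.61
M4 S818
G1 X19.95 Y7.02 F977
M5
G0 X64.36 Y73.34
M4 S818
G1 X39.34 Y91.22 F977
G1 X137.80 Y72.22
G1 X65.27 Y65.15
G1 X64.36 Y73.34
M5
G0 X117.05 Y101.44
M4 S197
G1 X7.68 Y67.17 F4249
G1 X99.49 Y43.07
G1 X187.39 Y83.23
G1 X158.76 Y94.14
G1 X117.05 Y101.44
M5
G0 X0.00 Y0.00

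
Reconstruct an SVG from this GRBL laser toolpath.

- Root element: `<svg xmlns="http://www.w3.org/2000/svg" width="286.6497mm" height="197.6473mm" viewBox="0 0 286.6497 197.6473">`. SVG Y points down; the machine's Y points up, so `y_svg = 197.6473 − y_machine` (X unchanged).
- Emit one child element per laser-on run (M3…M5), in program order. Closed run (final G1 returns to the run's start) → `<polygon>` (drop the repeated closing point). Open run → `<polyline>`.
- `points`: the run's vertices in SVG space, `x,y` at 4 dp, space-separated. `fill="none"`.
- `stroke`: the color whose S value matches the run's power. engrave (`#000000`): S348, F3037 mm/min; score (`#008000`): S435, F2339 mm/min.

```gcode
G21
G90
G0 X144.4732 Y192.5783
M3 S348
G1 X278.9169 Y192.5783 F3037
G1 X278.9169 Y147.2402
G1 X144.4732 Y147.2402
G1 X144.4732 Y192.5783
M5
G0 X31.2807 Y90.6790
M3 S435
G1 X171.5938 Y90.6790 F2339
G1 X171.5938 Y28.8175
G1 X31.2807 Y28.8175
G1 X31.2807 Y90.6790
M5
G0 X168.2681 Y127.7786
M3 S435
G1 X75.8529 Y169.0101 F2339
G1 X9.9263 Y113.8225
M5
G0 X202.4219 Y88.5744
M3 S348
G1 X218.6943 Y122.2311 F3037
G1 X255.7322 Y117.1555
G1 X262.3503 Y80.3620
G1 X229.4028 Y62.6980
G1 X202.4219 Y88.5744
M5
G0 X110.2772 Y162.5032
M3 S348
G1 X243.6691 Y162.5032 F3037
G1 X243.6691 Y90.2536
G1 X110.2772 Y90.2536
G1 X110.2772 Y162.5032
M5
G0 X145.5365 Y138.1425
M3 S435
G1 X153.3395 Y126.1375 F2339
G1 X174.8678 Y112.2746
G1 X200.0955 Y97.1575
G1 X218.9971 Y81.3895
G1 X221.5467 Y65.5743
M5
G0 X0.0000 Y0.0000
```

<svg xmlns="http://www.w3.org/2000/svg" width="286.6497mm" height="197.6473mm" viewBox="0 0 286.6497 197.6473">
  <polygon points="144.4732,5.0690 278.9169,5.0690 278.9169,50.4071 144.4732,50.4071" fill="none" stroke="#000000"/>
  <polygon points="31.2807,106.9683 171.5938,106.9683 171.5938,168.8298 31.2807,168.8298" fill="none" stroke="#008000"/>
  <polyline points="168.2681,69.8687 75.8529,28.6372 9.9263,83.8248" fill="none" stroke="#008000"/>
  <polygon points="202.4219,109.0729 218.6943,75.4162 255.7322,80.4918 262.3503,117.2853 229.4028,134.9493" fill="none" stroke="#000000"/>
  <polygon points="110.2772,35.1441 243.6691,35.1441 243.6691,107.3937 110.2772,107.3937" fill="none" stroke="#000000"/>
  <polyline points="145.5365,59.5048 153.3395,71.5098 174.8678,85.3727 200.0955,100.4898 218.9971,116.2578 221.5467,132.0730" fill="none" stroke="#008000"/>
</svg>

Machine Y-up, SVG Y-down with viewBox height 197.6473, so y_svg = 197.6473 − y_machine; X carries over.

Run 1: power S348 maps to stroke `#000000` (engrave). The run returns to its start, so emit a `<polygon>` with points (Y-flipped): 144.4732,5.0690 278.9169,5.0690 278.9169,50.4071 144.4732,50.4071.

Run 2: power S435 maps to stroke `#008000` (score). The run returns to its start, so emit a `<polygon>` with points (Y-flipped): 31.2807,106.9683 171.5938,106.9683 171.5938,168.8298 31.2807,168.8298.

Run 3: the run's S435 means `#008000` (score). The run is open, so emit a `<polyline>` with points (Y-flipped): 168.2681,69.8687 75.8529,28.6372 9.9263,83.8248.

Run 4: the run's S348 means `#000000` (engrave). The run returns to its start, so emit a `<polygon>` with points (Y-flipped): 202.4219,109.0729 218.6943,75.4162 255.7322,80.4918 262.3503,117.2853 229.4028,134.9493.

Run 5: S348 ⇒ engrave layer `#000000`. The run returns to its start, so emit a `<polygon>` with points (Y-flipped): 110.2772,35.1441 243.6691,35.1441 243.6691,107.3937 110.2772,107.3937.

Run 6: the run's S435 means `#008000` (score). The run is open, so emit a `<polyline>` with points (Y-flipped): 145.5365,59.5048 153.3395,71.5098 174.8678,85.3727 200.0955,100.4898 218.9971,116.2578 221.5467,132.0730.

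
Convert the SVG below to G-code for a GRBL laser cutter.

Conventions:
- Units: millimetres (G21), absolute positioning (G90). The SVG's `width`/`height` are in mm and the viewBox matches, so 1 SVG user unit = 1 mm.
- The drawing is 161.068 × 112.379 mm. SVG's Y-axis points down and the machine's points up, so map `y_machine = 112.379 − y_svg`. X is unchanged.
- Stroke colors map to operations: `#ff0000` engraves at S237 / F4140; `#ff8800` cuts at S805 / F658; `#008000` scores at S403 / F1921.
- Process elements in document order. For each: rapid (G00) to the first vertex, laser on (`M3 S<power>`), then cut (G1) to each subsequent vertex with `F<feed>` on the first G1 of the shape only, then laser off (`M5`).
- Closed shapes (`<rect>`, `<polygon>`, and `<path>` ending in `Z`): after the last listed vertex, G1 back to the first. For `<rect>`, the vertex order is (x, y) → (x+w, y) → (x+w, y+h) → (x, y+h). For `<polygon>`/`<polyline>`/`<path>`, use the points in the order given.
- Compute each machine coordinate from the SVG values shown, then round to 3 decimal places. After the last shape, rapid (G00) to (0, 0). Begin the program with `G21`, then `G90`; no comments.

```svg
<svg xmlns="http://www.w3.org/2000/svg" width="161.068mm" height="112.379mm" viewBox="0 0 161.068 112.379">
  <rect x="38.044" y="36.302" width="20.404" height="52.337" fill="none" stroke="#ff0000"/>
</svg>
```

Since the viewBox matches the mm dimensions, user units are millimetres directly. The only transform is the Y-flip y_m = 112.379 − y_svg.

Shape 1 is a rectangle drawn with `<rect>`. Its stroke #ff0000 means engrave at S237, F4140. After flipping Y the toolpath is (38.044,76.077) → (58.448,76.077) → (58.448,23.740) → (38.044,23.740) → (38.044,76.077), returning to the start.

G21
G90
G00 X38.044 Y76.077
M3 S237
G1 X58.448 Y76.077 F4140
G1 X58.448 Y23.740
G1 X38.044 Y23.740
G1 X38.044 Y76.077
M5
G00 X0.000 Y0.000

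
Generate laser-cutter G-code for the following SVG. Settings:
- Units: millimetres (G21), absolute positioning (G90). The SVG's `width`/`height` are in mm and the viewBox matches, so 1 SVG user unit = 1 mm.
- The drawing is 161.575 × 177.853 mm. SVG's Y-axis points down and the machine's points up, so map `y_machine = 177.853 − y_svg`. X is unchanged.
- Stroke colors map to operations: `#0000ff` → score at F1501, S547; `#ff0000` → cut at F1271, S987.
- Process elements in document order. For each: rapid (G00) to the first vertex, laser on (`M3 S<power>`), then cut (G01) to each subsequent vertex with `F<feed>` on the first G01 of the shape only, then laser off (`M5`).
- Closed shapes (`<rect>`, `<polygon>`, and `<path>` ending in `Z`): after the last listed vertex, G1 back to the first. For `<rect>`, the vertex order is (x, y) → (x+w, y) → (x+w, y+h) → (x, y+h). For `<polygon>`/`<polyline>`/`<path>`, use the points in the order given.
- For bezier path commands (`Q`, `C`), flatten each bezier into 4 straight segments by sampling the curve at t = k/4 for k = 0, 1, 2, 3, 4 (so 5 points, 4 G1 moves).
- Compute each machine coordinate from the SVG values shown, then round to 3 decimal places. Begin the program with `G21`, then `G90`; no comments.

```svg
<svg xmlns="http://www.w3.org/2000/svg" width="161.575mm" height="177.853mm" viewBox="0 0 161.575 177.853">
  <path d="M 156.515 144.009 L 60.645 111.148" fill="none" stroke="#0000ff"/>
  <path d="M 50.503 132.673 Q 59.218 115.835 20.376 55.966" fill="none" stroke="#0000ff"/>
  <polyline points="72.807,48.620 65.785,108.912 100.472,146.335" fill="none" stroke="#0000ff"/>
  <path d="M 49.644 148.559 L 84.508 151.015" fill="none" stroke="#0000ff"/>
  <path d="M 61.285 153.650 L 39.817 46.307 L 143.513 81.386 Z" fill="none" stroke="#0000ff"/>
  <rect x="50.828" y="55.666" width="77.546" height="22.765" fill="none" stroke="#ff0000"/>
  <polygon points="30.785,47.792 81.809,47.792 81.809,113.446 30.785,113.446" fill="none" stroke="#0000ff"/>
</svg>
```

1 u = 1 mm; y_m = 177.853 − y.

[1] `<path>` line segment, #0000ff→score S547 F1501: (156.515,33.844) → (60.645,66.705)

[2] `<path>` quadratic bezier, #0000ff→score S547 F1501: (50.503,45.180) → (51.888,56.288) → (47.329,72.776) → (36.825,94.642) → (20.376,121.887)

[3] `<polyline>` open polyline, #0000ff→score S547 F1501: (72.807,129.233) → (65.785,68.941) → (100.472,31.518)

[4] `<path>` line segment, #0000ff→score S547 F1501: (49.644,29.294) → (84.508,26.838)

[5] `<path>` regular polygon, #0000ff→score S547 F1501: (61.285,24.203) → (39.817,131.546) → (143.513,96.467) → (61.285,24.203) (closed)

[6] `<rect>` rectangle, #ff0000→cut S987 F1271: (50.828,122.187) → (128.374,122.187) → (128.374,99.422) → (50.828,99.422) → (50.828,122.187) (closed)

[7] `<polygon>` rectangle, #0000ff→score S547 F1501: (30.785,130.061) → (81.809,130.061) → (81.809,64.407) → (30.785,64.407) → (30.785,130.061) (closed)

G21
G90
G00 X156.515 Y33.844
M3 S547
G01 X60.645 Y66.705 F1501
M5
G00 X50.503 Y45.180
M3 S547
G01 X51.888 Y56.288 F1501
G01 X47.329 Y72.776
G01 X36.825 Y94.642
G01 X20.376 Y121.887
M5
G00 X72.807 Y129.233
M3 S547
G01 X65.785 Y68.941 F1501
G01 X100.472 Y31.518
M5
G00 X49.644 Y29.294
M3 S547
G01 X84.508 Y26.838 F1501
M5
G00 X61.285 Y24.203
M3 S547
G01 X39.817 Y131.546 F1501
G01 X143.513 Y96.467
G01 X61.285 Y24.203
M5
G00 X50.828 Y122.187
M3 S987
G01 X128.374 Y122.187 F1271
G01 X128.374 Y99.422
G01 X50.828 Y99.422
G01 X50.828 Y122.187
M5
G00 X30.785 Y130.061
M3 S547
G01 X81.809 Y130.061 F1501
G01 X81.809 Y64.407
G01 X30.785 Y64.407
G01 X30.785 Y130.061
M5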